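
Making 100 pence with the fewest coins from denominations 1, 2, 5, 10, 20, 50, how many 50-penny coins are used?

100 − 2×50→0
Count of 50: 2

2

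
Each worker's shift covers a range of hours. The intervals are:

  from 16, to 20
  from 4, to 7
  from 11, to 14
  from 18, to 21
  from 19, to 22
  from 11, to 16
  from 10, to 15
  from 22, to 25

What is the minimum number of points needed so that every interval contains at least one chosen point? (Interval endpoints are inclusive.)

Sort by right endpoint; whenever an interval is uncovered, place a point at its right end.
By right end: [4,7]  [11,14]  [10,15]  [11,16]  [16,20]  [18,21]  [19,22]  [22,25]
[4,7] uncovered → point at 7; [11,14] uncovered → point at 14; [16,20] uncovered → point at 20; [22,25] uncovered → point at 25.
Points: 7, 14, 20, 25 (4 total).

4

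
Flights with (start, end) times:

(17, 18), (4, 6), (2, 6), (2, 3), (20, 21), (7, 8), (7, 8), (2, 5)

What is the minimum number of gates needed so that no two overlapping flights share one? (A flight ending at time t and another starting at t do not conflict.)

3

Count concurrent intervals with a sweep; the peak is the room count.
starts: [2, 2, 2, 4, 7, 7, 17, 20]
ends:   [3, 5, 6, 6, 8, 8, 18, 21]
s2→1 s2→2 s2→3  — peak 3.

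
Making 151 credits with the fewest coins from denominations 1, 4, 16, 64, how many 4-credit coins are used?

1

Use the largest denomination that fits, subtract, and repeat.
151 − 2×64→23 − 1×16→7 − 1×4→3 − 3×1→0
Count of 4: 1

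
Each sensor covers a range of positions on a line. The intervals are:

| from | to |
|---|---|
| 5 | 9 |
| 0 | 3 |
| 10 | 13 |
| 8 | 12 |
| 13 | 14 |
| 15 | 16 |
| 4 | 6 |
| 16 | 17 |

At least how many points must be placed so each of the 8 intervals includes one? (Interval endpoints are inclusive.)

Process intervals by earliest right end; each time one isn't hit yet, stab at its right endpoint.
Sorted: [0,3] [4,6] [5,9] [8,12] [10,13] [13,14] [15,16] [16,17]
{[0,3]} hit by 3; {[4,6],[5,9]} hit by 6; {[8,12],[10,13]} hit by 12; {[13,14]} hit by 14; {[15,16],[16,17]} hit by 16.
Points: 3, 6, 12, 14, 16 (5 total).

5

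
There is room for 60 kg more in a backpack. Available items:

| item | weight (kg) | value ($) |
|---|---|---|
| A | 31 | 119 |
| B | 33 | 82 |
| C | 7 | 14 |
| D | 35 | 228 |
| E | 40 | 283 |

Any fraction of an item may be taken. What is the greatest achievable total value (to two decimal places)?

Greedy by value/weight ratio, highest first.
Order: E (283/40=7.08) > D (228/35=6.51) > A (119/31=3.84) > B (82/33=2.48) > C (14/7=2.00)
Fill: take E (40 @ 283) → take 20/35 of D → 130.29; 60/60 used.
Total value = 413.29

413.29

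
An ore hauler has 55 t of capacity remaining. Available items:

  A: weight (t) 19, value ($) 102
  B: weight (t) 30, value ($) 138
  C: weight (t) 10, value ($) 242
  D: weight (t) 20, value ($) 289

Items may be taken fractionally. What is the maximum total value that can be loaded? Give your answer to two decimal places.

Order: C (242/10=24.20) > D (289/20=14.45) > A (102/19=5.37) > B (138/30=4.60)
Fill: take C (10 @ 242) → take D (20 @ 289) → take A (19 @ 102) → take 6/30 of B → 27.60; 55/55 used.
Total value = 660.60

660.60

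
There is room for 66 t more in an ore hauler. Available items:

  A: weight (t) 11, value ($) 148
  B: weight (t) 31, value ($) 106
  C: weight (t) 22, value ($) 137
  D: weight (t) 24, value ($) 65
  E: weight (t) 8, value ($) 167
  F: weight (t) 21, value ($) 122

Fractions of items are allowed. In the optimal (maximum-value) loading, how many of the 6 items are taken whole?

4

Ratios (sorted): E 20.88, A 13.45, C 6.23, F 5.81, B 3.42, D 2.71
take E (8 @ 167); take A (11 @ 148); take C (22 @ 137); take F (21 @ 122); take 4/31 of B → 13.68. Capacity used 66/66.
4 item(s) taken whole; one partial (take 4/31 of B).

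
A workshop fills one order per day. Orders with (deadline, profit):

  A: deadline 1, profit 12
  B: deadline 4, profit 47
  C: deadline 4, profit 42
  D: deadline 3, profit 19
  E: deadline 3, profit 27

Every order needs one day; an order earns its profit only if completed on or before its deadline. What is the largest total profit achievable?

135

Profit order: B=47 C=42 E=27 D=19 A=12
Assign: B→slot 4, C→slot 3, E→slot 2, D→slot 1, A skipped.
Slots: [1:D] [2:E] [3:C] [4:B]
Profit = 19 + 27 + 42 + 47 = 135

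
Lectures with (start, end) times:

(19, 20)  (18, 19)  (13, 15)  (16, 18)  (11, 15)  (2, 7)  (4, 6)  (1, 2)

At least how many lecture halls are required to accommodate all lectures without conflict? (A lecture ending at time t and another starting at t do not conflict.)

starts: [1, 2, 4, 11, 13, 16, 18, 19]
ends:   [2, 6, 7, 15, 15, 18, 19, 20]
s1→1 e2→0 s2→1 s4→2  — peak 2.

2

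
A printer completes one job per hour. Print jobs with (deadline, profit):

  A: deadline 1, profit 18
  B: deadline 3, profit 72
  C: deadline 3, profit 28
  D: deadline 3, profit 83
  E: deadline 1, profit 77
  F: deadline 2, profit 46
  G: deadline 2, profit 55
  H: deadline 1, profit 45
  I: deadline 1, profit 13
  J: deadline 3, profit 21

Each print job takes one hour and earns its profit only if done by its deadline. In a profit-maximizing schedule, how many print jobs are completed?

3

Take jobs in profit order; each goes to the latest open slot no later than its deadline.
Profit order: D=83 E=77 B=72 G=55 F=46 H=45 C=28 J=21 A=18 I=13
Assign: D→slot 3, E→slot 1, B→slot 2, G skipped, F skipped, H skipped, C skipped, J skipped, A skipped, I skipped.
Slots: [1:E] [2:B] [3:D]
3 of 10 scheduled.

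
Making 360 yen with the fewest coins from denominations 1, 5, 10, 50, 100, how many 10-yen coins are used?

1

Greedy: take as many of the largest coin as possible, then repeat with the remainder.
360 = 3×100 + 1×50 + 1×10
Count of 10: 1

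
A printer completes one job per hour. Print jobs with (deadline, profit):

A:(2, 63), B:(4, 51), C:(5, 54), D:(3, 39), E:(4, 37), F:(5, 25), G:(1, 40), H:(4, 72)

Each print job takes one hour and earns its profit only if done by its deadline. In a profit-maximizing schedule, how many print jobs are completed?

5

By profit: H(d4,72), A(d2,63), C(d5,54), B(d4,51), G(d1,40), D(d3,39), E(d4,37), F(d5,25)
H→slot 4; A→slot 2; C→slot 5; B→slot 3; G→slot 1; D skipped; E skipped; F skipped.
5 of 8 scheduled.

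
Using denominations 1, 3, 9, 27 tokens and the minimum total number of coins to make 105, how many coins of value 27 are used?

Use the largest denomination that fits, subtract, and repeat.
105 = 3×27 + 2×9 + 2×3
Count of 27: 3

3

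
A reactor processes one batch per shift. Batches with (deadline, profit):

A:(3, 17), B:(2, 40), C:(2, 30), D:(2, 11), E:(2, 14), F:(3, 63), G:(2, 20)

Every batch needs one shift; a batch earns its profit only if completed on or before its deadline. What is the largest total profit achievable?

By profit: F(d3,63), B(d2,40), C(d2,30), G(d2,20), A(d3,17), E(d2,14), D(d2,11)
F→slot 3; B→slot 2; C→slot 1; G skipped; A skipped; E skipped; D skipped.
Profit = 30 + 40 + 63 = 133

133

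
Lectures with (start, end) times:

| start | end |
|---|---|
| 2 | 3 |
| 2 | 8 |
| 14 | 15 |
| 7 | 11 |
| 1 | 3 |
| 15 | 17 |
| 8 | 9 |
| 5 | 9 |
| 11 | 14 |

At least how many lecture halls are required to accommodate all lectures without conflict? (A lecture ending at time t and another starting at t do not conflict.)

3

Count concurrent intervals with a sweep; the peak is the room count.
Events (time:±→running): 1:+→1 2:+→2 2:+→3 … peak 3.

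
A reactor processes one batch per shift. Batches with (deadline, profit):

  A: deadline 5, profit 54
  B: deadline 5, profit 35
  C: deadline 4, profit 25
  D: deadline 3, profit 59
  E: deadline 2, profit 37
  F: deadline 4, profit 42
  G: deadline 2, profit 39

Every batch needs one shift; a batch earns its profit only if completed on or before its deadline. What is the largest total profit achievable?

231

By profit: D(d3,59), A(d5,54), F(d4,42), G(d2,39), E(d2,37), B(d5,35), C(d4,25)
D→slot 3; A→slot 5; F→slot 4; G→slot 2; E→slot 1; B skipped; C skipped.
Profit = 37 + 39 + 59 + 42 + 54 = 231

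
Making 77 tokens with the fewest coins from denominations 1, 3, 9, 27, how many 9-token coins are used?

2

Greedy: take as many of the largest coin as possible, then repeat with the remainder.
77 = 2×27 + 2×9 + 1×3 + 2×1
Count of 9: 2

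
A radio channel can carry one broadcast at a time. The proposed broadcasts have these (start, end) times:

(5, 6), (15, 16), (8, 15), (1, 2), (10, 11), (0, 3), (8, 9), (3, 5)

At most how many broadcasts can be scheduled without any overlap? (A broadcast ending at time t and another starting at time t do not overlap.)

6

Greedy by earliest finish: after sorting by end time, pick each interval compatible with the last pick.
By end time: (1,2), (0,3), (3,5), (5,6), (8,9), (10,11), (8,15), (15,16).
Pick (1,2); next start ≥ 2 → (3,5); next start ≥ 5 → (5,6); next start ≥ 6 → (8,9); next start ≥ 9 → (10,11); next start ≥ 11 → (15,16).
Selected 6 broadcasts.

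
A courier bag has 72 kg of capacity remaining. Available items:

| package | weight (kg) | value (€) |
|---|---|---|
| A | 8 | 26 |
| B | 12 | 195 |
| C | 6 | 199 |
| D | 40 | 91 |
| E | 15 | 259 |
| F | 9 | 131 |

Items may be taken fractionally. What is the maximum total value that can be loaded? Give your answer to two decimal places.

860.05

Greedy by value/weight ratio, highest first.
Order: C (199/6=33.17) > E (259/15=17.27) > B (195/12=16.25) > F (131/9=14.56) > A (26/8=3.25) > D (91/40=2.27)
Fill: take C (6 @ 199) → take E (15 @ 259) → take B (12 @ 195) → take F (9 @ 131) → take A (8 @ 26) → take 22/40 of D → 50.05; 72/72 used.
Total value = 860.05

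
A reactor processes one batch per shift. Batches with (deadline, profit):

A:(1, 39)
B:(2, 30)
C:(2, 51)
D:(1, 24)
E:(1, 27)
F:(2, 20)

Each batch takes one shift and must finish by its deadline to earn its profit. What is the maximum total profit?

Sort by profit descending; place each in the latest free slot ≤ its deadline.
Profit order: C=51 A=39 B=30 E=27 D=24 F=20
Assign: C→slot 2, A→slot 1, B skipped, E skipped, D skipped, F skipped.
Slots: [1:A] [2:C]
Profit = 39 + 51 = 90

90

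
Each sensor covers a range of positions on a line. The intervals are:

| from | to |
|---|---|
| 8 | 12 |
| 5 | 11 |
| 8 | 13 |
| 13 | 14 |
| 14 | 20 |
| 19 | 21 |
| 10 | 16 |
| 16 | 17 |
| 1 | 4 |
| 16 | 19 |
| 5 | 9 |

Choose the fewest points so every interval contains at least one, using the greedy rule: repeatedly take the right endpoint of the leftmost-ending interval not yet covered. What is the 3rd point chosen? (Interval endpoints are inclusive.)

Sort by right endpoint; whenever an interval is uncovered, place a point at its right end.
By right end: [1,4]  [5,9]  [5,11]  [8,12]  [8,13]  [13,14]  [10,16]  [16,17]  [16,19]  [14,20]  [19,21]
[1,4] uncovered → point at 4; [5,9] uncovered → point at 9; [13,14] uncovered → point at 14; [16,17] uncovered → point at 17; [19,21] uncovered → point at 21.
Points: 4, 9, 14, 17, 21 (5 total).

14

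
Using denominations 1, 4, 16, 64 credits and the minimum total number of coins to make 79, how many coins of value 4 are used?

3

Greedy: take as many of the largest coin as possible, then repeat with the remainder.
79 = 1×64 + 3×4 + 3×1
Count of 4: 3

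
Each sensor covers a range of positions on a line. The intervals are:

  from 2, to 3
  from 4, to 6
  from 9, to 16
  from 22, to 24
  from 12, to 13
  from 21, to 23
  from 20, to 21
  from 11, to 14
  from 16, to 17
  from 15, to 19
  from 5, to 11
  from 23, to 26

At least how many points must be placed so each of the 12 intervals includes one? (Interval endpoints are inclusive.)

6

By right end: [2,3]  [4,6]  [5,11]  [12,13]  [11,14]  [9,16]  [16,17]  [15,19]  [20,21]  [21,23]  [22,24]  [23,26]
[2,3] uncovered → point at 3; [4,6] uncovered → point at 6; [12,13] uncovered → point at 13; [16,17] uncovered → point at 17; [20,21] uncovered → point at 21; [22,24] uncovered → point at 24.
Points: 3, 6, 13, 17, 21, 24 (6 total).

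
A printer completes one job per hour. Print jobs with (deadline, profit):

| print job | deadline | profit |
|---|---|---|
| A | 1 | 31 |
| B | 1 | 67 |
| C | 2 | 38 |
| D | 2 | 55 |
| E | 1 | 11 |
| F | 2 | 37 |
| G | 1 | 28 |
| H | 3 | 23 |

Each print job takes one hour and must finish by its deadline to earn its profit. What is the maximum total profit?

145

Sort by profit descending; place each in the latest free slot ≤ its deadline.
Profit order: B=67 D=55 C=38 F=37 A=31 G=28 H=23 E=11
Assign: B→slot 1, D→slot 2, C skipped, F skipped, A skipped, G skipped, H→slot 3, E skipped.
Slots: [1:B] [2:D] [3:H]
Profit = 67 + 55 + 23 = 145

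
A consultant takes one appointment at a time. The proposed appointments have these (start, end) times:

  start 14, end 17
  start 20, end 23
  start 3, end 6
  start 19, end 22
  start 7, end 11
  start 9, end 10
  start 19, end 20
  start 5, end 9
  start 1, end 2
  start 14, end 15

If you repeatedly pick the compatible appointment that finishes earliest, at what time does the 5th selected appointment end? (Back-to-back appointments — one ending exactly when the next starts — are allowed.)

20

Sorted by end: (1,2)  (3,6)  (5,9)  (9,10)  (7,11)  (14,15)  (14,17)  (19,20)  (19,22)  (20,23)
take (1,2); take (3,6); skip (5,9); take (9,10); take (14,15); take (19,20); take (20,23).
Selected: (1,2) (3,6) (9,10) (14,15) (19,20) (20,23)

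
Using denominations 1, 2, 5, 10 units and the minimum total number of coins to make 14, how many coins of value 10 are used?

14 = 1×10 + 2×2
Count of 10: 1

1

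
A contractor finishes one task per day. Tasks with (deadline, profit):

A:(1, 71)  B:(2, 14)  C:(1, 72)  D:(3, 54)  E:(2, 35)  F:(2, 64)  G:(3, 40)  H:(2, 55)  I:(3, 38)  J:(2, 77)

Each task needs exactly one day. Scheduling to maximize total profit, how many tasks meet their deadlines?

3

Profit order: J=77 C=72 A=71 F=64 H=55 D=54 G=40 I=38 E=35 B=14
Assign: J→slot 2, C→slot 1, A skipped, F skipped, H skipped, D→slot 3, G skipped, I skipped, E skipped, B skipped.
Slots: [1:C] [2:J] [3:D]
3 of 10 scheduled.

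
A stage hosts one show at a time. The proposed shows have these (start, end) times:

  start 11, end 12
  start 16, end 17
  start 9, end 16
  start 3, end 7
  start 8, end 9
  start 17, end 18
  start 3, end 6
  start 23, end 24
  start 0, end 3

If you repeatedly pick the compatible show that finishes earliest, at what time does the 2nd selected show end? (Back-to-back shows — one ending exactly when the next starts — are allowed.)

By end time: (0,3), (3,6), (3,7), (8,9), (11,12), (9,16), (16,17), (17,18), (23,24).
Pick (0,3); next start ≥ 3 → (3,6); next start ≥ 6 → (8,9); next start ≥ 9 → (11,12); next start ≥ 12 → (16,17); next start ≥ 17 → (17,18); next start ≥ 18 → (23,24).
Selected: (0,3) (3,6) (8,9) (11,12) (16,17) (17,18) (23,24)

6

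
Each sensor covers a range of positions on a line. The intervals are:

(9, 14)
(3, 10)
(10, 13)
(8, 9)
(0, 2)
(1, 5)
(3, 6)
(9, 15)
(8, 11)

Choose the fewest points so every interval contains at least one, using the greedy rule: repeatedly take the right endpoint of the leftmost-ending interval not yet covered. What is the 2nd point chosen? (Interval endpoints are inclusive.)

6

By right end: [0,2]  [1,5]  [3,6]  [8,9]  [3,10]  [8,11]  [10,13]  [9,14]  [9,15]
[0,2] uncovered → point at 2; [3,6] uncovered → point at 6; [8,9] uncovered → point at 9; [10,13] uncovered → point at 13.
Points: 2, 6, 9, 13 (4 total).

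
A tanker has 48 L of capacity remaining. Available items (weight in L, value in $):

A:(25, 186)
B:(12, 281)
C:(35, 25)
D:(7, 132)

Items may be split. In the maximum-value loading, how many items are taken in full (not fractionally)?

Sort by value per unit weight and fill in that order.
Ratios (sorted): B 23.42, D 18.86, A 7.44, C 0.71
take B (12 @ 281); take D (7 @ 132); take A (25 @ 186); take 4/35 of C → 2.86. Capacity used 48/48.
3 item(s) taken whole; one partial (take 4/35 of C).

3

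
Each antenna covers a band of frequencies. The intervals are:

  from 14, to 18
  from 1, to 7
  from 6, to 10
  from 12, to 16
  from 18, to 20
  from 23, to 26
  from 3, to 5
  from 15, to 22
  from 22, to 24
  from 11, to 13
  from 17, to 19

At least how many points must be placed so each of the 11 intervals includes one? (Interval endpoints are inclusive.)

5

Process intervals by earliest right end; each time one isn't hit yet, stab at its right endpoint.
Sorted: [3,5] [1,7] [6,10] [11,13] [12,16] [14,18] [17,19] [18,20] [15,22] [22,24] [23,26]
{[3,5],[1,7]} hit by 5; {[6,10]} hit by 10; {[11,13],[12,16]} hit by 13; {[14,18],[17,19],[18,20],[15,22]} hit by 18; {[22,24],[23,26]} hit by 24.
Points: 5, 10, 13, 18, 24 (5 total).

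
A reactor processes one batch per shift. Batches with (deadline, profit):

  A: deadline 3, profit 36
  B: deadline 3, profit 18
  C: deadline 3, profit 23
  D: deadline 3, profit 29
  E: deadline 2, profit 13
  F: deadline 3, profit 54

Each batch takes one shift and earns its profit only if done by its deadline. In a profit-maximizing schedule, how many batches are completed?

3

Sort by profit descending; place each in the latest free slot ≤ its deadline.
Profit order: F=54 A=36 D=29 C=23 B=18 E=13
Assign: F→slot 3, A→slot 2, D→slot 1, C skipped, B skipped, E skipped.
Slots: [1:D] [2:A] [3:F]
3 of 6 scheduled.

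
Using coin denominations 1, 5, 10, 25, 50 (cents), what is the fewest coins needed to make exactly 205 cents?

5

Use the largest denomination that fits, subtract, and repeat.
205 − 4×50→5 − 1×5→0
Total coins = 4 + 1 = 5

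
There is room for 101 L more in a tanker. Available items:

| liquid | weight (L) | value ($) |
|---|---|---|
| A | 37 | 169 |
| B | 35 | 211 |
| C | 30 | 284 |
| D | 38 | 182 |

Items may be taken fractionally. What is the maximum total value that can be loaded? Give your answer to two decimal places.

667.42

Order: C (284/30=9.47) > B (211/35=6.03) > D (182/38=4.79) > A (169/37=4.57)
Fill: take C (30 @ 284) → take B (35 @ 211) → take 36/38 of D → 172.42; 101/101 used.
Total value = 667.42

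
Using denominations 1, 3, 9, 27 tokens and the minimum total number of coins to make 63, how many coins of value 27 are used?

2

63 − 2×27→9 − 1×9→0
Count of 27: 2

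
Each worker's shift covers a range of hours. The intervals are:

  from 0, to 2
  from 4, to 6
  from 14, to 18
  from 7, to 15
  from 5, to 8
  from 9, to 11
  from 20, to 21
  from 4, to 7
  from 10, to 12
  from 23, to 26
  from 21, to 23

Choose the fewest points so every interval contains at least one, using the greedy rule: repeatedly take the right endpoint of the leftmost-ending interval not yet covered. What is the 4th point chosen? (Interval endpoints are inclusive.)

18

By right end: [0,2]  [4,6]  [4,7]  [5,8]  [9,11]  [10,12]  [7,15]  [14,18]  [20,21]  [21,23]  [23,26]
[0,2] uncovered → point at 2; [4,6] uncovered → point at 6; [9,11] uncovered → point at 11; [14,18] uncovered → point at 18; [20,21] uncovered → point at 21; [23,26] uncovered → point at 26.
Points: 2, 6, 11, 18, 21, 26 (6 total).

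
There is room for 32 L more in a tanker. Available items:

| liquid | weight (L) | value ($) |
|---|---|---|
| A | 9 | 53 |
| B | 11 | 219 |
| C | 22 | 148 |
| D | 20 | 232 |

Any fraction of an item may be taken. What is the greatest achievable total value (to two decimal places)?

457.73

Ratios (sorted): B 19.91, D 11.60, C 6.73, A 5.89
take B (11 @ 219); take D (20 @ 232); take 1/22 of C → 6.73. Capacity used 32/32.
Total value = 457.73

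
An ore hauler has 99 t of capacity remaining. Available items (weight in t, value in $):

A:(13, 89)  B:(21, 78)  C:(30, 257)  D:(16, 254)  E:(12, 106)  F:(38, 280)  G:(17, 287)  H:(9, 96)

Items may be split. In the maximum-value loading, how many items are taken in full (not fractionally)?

Order: G (287/17=16.88) > D (254/16=15.88) > H (96/9=10.67) > E (106/12=8.83) > C (257/30=8.57) > F (280/38=7.37) > A (89/13=6.85) > B (78/21=3.71)
Fill: take G (17 @ 287) → take D (16 @ 254) → take H (9 @ 96) → take E (12 @ 106) → take C (30 @ 257) → take 15/38 of F → 110.53; 99/99 used.
5 item(s) taken whole; one partial (take 15/38 of F).

5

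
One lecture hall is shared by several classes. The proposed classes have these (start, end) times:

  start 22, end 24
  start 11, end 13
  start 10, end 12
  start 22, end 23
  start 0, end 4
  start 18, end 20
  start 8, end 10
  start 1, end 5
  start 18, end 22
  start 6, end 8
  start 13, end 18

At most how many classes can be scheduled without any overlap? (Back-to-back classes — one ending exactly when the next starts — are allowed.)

Greedy by earliest finish: after sorting by end time, pick each interval compatible with the last pick.
Sorted by end: (0,4)  (1,5)  (6,8)  (8,10)  (10,12)  (11,13)  (13,18)  (18,20)  (18,22)  (22,23)  (22,24)
take (0,4); skip (1,5); take (6,8); take (8,10); take (10,12); take (13,18); take (18,20); take (22,23).
Selected 7 classes.

7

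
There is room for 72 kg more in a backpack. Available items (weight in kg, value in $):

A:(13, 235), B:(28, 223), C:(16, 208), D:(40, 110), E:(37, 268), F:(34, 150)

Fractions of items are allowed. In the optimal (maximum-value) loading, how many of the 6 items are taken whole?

3

Order: A (235/13=18.08) > C (208/16=13.00) > B (223/28=7.96) > E (268/37=7.24) > F (150/34=4.41) > D (110/40=2.75)
Fill: take A (13 @ 235) → take C (16 @ 208) → take B (28 @ 223) → take 15/37 of E → 108.65; 72/72 used.
3 item(s) taken whole; one partial (take 15/37 of E).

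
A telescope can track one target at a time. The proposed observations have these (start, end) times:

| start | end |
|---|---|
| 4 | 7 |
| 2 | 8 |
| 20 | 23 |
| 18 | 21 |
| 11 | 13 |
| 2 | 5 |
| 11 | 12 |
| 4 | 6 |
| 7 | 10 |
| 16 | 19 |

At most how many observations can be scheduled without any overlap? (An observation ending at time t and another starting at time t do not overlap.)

Sort by end time and greedily take each interval whose start is ≥ the last chosen end.
Sorted by end: (2,5)  (4,6)  (4,7)  (2,8)  (7,10)  (11,12)  (11,13)  (16,19)  (18,21)  (20,23)
take (2,5); take (7,10); take (11,12); take (16,19); take (20,23).
Selected 5 observations.

5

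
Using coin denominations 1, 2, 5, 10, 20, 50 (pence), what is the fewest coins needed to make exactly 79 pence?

5

79 − 1×50→29 − 1×20→9 − 1×5→4 − 2×2→0
Total coins = 1 + 1 + 1 + 2 = 5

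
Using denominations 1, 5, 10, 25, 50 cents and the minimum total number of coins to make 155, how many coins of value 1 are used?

0

Greedy: take as many of the largest coin as possible, then repeat with the remainder.
155 − 3×50→5 − 1×5→0
Count of 1: 0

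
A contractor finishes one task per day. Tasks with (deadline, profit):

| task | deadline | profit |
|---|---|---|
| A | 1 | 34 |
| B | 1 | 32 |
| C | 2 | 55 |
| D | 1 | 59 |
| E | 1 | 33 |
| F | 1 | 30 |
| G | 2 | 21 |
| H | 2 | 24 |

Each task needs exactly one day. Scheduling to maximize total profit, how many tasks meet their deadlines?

Profit order: D=59 C=55 A=34 E=33 B=32 F=30 H=24 G=21
Assign: D→slot 1, C→slot 2, A skipped, E skipped, B skipped, F skipped, H skipped, G skipped.
Slots: [1:D] [2:C]
2 of 8 scheduled.

2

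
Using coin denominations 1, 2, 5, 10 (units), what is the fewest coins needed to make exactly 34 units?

Use the largest denomination that fits, subtract, and repeat.
34 − 3×10→4 − 2×2→0
Total coins = 3 + 2 = 5

5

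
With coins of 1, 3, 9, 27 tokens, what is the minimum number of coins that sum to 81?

3

Use the largest denomination that fits, subtract, and repeat.
81 = 3×27
Total coins = 3 = 3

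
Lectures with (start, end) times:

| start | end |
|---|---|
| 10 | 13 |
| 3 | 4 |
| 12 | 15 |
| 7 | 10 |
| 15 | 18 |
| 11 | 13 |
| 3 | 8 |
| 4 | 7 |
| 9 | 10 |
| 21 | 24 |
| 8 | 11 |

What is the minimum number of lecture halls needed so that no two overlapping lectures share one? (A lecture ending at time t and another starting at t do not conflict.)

starts: [3, 3, 4, 7, 8, 9, 10, 11, 12, 15, 21]
ends:   [4, 7, 8, 10, 10, 11, 13, 13, 15, 18, 24]
s3→1 s3→2 e4→1 s4→2 e7→1 s7→2 e8→1 s8→2 s9→3  — peak 3.

3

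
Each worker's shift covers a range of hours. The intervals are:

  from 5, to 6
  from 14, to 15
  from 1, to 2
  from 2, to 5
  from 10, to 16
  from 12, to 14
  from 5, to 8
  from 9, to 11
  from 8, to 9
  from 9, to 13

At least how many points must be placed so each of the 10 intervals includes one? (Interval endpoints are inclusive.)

Sort by right endpoint; whenever an interval is uncovered, place a point at its right end.
By right end: [1,2]  [2,5]  [5,6]  [5,8]  [8,9]  [9,11]  [9,13]  [12,14]  [14,15]  [10,16]
[1,2] uncovered → point at 2; [5,6] uncovered → point at 6; [8,9] uncovered → point at 9; [12,14] uncovered → point at 14.
Points: 2, 6, 9, 14 (4 total).

4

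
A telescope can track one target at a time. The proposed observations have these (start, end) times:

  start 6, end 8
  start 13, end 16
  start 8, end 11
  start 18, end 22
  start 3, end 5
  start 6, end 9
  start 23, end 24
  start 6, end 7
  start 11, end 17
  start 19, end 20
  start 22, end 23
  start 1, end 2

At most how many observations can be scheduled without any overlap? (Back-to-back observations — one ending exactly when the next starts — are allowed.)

8

Order by finish time; keep every interval that doesn't clash with the previous kept one.
By end time: (1,2), (3,5), (6,7), (6,8), (6,9), (8,11), (13,16), (11,17), (19,20), (18,22), (22,23), (23,24).
Pick (1,2); next start ≥ 2 → (3,5); next start ≥ 5 → (6,7); next start ≥ 7 → (8,11); next start ≥ 11 → (13,16); next start ≥ 16 → (19,20); next start ≥ 20 → (22,23); next start ≥ 23 → (23,24).
Selected 8 observations.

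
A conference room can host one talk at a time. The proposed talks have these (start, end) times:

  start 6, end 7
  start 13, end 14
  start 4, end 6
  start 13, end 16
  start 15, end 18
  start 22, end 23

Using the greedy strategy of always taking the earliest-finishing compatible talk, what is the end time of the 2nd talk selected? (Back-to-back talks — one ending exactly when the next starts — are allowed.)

7

Order by finish time; keep every interval that doesn't clash with the previous kept one.
By end time: (4,6), (6,7), (13,14), (13,16), (15,18), (22,23).
Pick (4,6); next start ≥ 6 → (6,7); next start ≥ 7 → (13,14); next start ≥ 14 → (15,18); next start ≥ 18 → (22,23).
Selected: (4,6) (6,7) (13,14) (15,18) (22,23)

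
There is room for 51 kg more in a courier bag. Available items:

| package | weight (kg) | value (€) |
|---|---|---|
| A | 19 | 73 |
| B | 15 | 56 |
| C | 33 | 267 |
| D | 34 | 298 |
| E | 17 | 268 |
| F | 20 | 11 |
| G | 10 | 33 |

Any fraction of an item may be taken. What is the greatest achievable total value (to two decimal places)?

566.00

Ratios (sorted): E 15.76, D 8.76, C 8.09, A 3.84, B 3.73, G 3.30, F 0.55
take E (17 @ 268); take D (34 @ 298). Capacity used 51/51.
Total value = 566.00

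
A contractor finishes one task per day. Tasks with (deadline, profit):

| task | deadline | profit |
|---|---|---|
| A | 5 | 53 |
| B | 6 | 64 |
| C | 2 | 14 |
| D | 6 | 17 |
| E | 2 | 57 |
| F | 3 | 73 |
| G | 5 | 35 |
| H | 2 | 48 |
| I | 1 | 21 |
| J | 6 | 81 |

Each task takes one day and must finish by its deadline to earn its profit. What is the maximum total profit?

Take jobs in profit order; each goes to the latest open slot no later than its deadline.
By profit: J(d6,81), F(d3,73), B(d6,64), E(d2,57), A(d5,53), H(d2,48), G(d5,35), I(d1,21), D(d6,17), C(d2,14)
J→slot 6; F→slot 3; B→slot 5; E→slot 2; A→slot 4; H→slot 1; G skipped; I skipped; D skipped; C skipped.
Profit = 48 + 57 + 73 + 53 + 64 + 81 = 376

376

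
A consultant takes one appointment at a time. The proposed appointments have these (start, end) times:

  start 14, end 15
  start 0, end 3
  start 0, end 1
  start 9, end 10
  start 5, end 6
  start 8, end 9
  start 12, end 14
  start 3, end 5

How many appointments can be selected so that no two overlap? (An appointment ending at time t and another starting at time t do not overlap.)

7

Sort by end time and greedily take each interval whose start is ≥ the last chosen end.
By end time: (0,1), (0,3), (3,5), (5,6), (8,9), (9,10), (12,14), (14,15).
Pick (0,1); next start ≥ 1 → (3,5); next start ≥ 5 → (5,6); next start ≥ 6 → (8,9); next start ≥ 9 → (9,10); next start ≥ 10 → (12,14); next start ≥ 14 → (14,15).
Selected 7 appointments.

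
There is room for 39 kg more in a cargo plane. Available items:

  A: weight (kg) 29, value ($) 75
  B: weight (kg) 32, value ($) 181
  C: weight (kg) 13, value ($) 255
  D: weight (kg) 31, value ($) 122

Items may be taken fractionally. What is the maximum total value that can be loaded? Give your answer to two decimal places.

402.06

Greedy by value/weight ratio, highest first.
Order: C (255/13=19.62) > B (181/32=5.66) > D (122/31=3.94) > A (75/29=2.59)
Fill: take C (13 @ 255) → take 26/32 of B → 147.06; 39/39 used.
Total value = 402.06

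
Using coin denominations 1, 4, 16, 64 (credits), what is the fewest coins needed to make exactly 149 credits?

5

149 − 2×64→21 − 1×16→5 − 1×4→1 − 1×1→0
Total coins = 2 + 1 + 1 + 1 = 5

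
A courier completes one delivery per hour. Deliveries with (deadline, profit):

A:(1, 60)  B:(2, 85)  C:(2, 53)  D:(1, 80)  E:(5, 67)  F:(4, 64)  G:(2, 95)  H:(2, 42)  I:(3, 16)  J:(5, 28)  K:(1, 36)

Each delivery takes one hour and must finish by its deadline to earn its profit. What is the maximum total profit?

339

Profit order: G=95 B=85 D=80 E=67 F=64 A=60 C=53 H=42 K=36 J=28 I=16
Assign: G→slot 2, B→slot 1, D skipped, E→slot 5, F→slot 4, A skipped, C skipped, H skipped, K skipped, J→slot 3, I skipped.
Slots: [1:B] [2:G] [3:J] [4:F] [5:E]
Profit = 85 + 95 + 28 + 64 + 67 = 339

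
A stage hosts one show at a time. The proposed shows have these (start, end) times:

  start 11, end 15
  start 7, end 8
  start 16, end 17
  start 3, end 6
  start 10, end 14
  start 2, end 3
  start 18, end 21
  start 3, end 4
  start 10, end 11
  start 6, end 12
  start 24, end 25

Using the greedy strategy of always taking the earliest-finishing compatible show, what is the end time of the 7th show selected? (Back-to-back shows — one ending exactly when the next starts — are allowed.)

21

Order by finish time; keep every interval that doesn't clash with the previous kept one.
Sorted by end: (2,3)  (3,4)  (3,6)  (7,8)  (10,11)  (6,12)  (10,14)  (11,15)  (16,17)  (18,21)  (24,25)
take (2,3); take (3,4); take (7,8); take (10,11); skip (6,12); take (11,15); take (16,17); take (18,21); take (24,25).
Selected: (2,3) (3,4) (7,8) (10,11) (11,15) (16,17) (18,21) (24,25)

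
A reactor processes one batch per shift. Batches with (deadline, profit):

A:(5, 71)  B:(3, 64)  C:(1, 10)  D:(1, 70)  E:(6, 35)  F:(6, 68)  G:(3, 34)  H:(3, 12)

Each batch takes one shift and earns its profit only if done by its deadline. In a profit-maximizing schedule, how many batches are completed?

6

Profit order: A=71 D=70 F=68 B=64 E=35 G=34 H=12 C=10
Assign: A→slot 5, D→slot 1, F→slot 6, B→slot 3, E→slot 4, G→slot 2, H skipped, C skipped.
Slots: [1:D] [2:G] [3:B] [4:E] [5:A] [6:F]
6 of 8 scheduled.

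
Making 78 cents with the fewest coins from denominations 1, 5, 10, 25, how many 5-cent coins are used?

78 − 3×25→3 − 3×1→0
Count of 5: 0

0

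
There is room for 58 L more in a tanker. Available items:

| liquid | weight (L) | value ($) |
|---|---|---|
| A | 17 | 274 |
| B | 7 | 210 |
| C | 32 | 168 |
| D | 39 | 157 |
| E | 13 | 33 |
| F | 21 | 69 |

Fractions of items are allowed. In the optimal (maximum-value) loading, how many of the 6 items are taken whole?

Greedy by value/weight ratio, highest first.
Ratios (sorted): B 30.00, A 16.12, C 5.25, D 4.03, F 3.29, E 2.54
take B (7 @ 210); take A (17 @ 274); take C (32 @ 168); take 2/39 of D → 8.05. Capacity used 58/58.
3 item(s) taken whole; one partial (take 2/39 of D).

3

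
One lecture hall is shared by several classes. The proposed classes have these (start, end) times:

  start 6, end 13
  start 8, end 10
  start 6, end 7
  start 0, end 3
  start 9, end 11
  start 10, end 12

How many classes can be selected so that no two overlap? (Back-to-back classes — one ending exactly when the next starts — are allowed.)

4

Sort by end time and greedily take each interval whose start is ≥ the last chosen end.
Sorted by end: (0,3)  (6,7)  (8,10)  (9,11)  (10,12)  (6,13)
take (0,3); take (6,7); take (8,10); take (10,12); skip (6,13).
Selected 4 classes.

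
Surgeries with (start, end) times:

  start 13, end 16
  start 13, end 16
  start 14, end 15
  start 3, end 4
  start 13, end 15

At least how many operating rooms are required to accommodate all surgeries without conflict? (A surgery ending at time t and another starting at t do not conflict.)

Count concurrent intervals with a sweep; the peak is the room count.
Events (time:±→running): 3:+→1 4:-→0 13:+→1 13:+→2 13:+→3 14:+→4 … peak 4.

4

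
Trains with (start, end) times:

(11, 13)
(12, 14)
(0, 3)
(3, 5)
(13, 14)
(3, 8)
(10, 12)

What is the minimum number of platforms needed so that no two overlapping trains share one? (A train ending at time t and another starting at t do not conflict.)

2

Count concurrent intervals with a sweep; the peak is the room count.
Events (time:±→running): 0:+→1 3:-→0 3:+→1 3:+→2 … peak 2.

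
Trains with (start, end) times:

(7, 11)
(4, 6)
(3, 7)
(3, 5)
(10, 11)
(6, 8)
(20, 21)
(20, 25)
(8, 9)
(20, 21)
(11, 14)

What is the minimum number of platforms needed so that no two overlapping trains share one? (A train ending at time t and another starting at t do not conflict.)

Events (time:±→running): 3:+→1 3:+→2 4:+→3 … peak 3.

3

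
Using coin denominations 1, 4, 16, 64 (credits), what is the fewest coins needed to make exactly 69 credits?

3

Greedy: take as many of the largest coin as possible, then repeat with the remainder.
69 = 1×64 + 1×4 + 1×1
Total coins = 1 + 1 + 1 = 3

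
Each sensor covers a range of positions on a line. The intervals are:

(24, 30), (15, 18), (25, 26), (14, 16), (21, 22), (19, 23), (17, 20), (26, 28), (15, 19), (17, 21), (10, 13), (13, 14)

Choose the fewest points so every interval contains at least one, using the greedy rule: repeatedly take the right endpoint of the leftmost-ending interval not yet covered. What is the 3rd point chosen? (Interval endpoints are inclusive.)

Sort by right endpoint; whenever an interval is uncovered, place a point at its right end.
Sorted: [10,13] [13,14] [14,16] [15,18] [15,19] [17,20] [17,21] [21,22] [19,23] [25,26] [26,28] [24,30]
{[10,13],[13,14]} hit by 13; {[14,16],[15,18],[15,19]} hit by 16; {[17,20],[17,21]} hit by 20; {[21,22],[19,23]} hit by 22; {[25,26],[26,28],[24,30]} hit by 26.
Points: 13, 16, 20, 22, 26 (5 total).

20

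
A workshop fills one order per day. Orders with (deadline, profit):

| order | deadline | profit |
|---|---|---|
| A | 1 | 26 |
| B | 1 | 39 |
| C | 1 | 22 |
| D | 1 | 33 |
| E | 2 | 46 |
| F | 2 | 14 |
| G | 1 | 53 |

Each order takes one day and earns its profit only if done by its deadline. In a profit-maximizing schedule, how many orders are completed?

Take jobs in profit order; each goes to the latest open slot no later than its deadline.
By profit: G(d1,53), E(d2,46), B(d1,39), D(d1,33), A(d1,26), C(d1,22), F(d2,14)
G→slot 1; E→slot 2; B skipped; D skipped; A skipped; C skipped; F skipped.
2 of 7 scheduled.

2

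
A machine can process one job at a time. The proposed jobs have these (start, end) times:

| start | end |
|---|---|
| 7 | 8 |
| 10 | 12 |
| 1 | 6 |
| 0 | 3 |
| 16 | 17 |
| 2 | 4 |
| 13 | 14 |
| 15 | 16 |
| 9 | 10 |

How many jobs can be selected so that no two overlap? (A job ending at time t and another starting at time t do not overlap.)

7

By end time: (0,3), (2,4), (1,6), (7,8), (9,10), (10,12), (13,14), (15,16), (16,17).
Pick (0,3); next start ≥ 3 → (7,8); next start ≥ 8 → (9,10); next start ≥ 10 → (10,12); next start ≥ 12 → (13,14); next start ≥ 14 → (15,16); next start ≥ 16 → (16,17).
Selected 7 jobs.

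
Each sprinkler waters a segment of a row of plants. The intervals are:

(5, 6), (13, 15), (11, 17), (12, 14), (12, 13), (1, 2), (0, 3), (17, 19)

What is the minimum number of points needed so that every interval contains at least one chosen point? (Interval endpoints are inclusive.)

Process intervals by earliest right end; each time one isn't hit yet, stab at its right endpoint.
Sorted: [1,2] [0,3] [5,6] [12,13] [12,14] [13,15] [11,17] [17,19]
{[1,2],[0,3]} hit by 2; {[5,6]} hit by 6; {[12,13],[12,14],[13,15],[11,17]} hit by 13; {[17,19]} hit by 19.
Points: 2, 6, 13, 19 (4 total).

4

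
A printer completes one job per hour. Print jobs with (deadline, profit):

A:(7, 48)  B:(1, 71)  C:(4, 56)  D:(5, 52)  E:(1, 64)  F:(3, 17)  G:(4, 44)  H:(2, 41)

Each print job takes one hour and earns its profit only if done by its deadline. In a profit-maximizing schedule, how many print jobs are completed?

6

Take jobs in profit order; each goes to the latest open slot no later than its deadline.
By profit: B(d1,71), E(d1,64), C(d4,56), D(d5,52), A(d7,48), G(d4,44), H(d2,41), F(d3,17)
B→slot 1; E skipped; C→slot 4; D→slot 5; A→slot 7; G→slot 3; H→slot 2; F skipped.
6 of 8 scheduled.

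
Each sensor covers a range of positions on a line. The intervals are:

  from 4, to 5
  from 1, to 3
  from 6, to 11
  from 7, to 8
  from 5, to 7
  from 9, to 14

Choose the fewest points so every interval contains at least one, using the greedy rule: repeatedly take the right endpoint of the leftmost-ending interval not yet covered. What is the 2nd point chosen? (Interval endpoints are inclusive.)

Sort by right endpoint; whenever an interval is uncovered, place a point at its right end.
Sorted: [1,3] [4,5] [5,7] [7,8] [6,11] [9,14]
{[1,3]} hit by 3; {[4,5],[5,7]} hit by 5; {[7,8],[6,11]} hit by 8; {[9,14]} hit by 14.
Points: 3, 5, 8, 14 (4 total).

5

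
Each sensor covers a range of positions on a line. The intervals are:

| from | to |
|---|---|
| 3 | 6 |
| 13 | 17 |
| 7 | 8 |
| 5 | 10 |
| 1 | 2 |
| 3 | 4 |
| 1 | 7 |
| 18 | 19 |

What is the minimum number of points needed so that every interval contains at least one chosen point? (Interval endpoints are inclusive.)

5

Sorted: [1,2] [3,4] [3,6] [1,7] [7,8] [5,10] [13,17] [18,19]
{[1,2]} hit by 2; {[3,4],[3,6],[1,7]} hit by 4; {[7,8],[5,10]} hit by 8; {[13,17]} hit by 17; {[18,19]} hit by 19.
Points: 2, 4, 8, 17, 19 (5 total).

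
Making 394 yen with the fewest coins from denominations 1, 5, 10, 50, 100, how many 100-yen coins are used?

3

394 = 3×100 + 1×50 + 4×10 + 4×1
Count of 100: 3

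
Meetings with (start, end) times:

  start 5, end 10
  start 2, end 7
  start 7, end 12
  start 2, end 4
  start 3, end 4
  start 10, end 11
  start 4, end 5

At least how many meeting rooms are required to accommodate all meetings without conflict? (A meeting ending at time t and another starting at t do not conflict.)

The answer is the maximum number of intervals overlapping at any instant.
starts: [2, 2, 3, 4, 5, 7, 10]
ends:   [4, 4, 5, 7, 10, 11, 12]
s2→1 s2→2 s3→3  — peak 3.

3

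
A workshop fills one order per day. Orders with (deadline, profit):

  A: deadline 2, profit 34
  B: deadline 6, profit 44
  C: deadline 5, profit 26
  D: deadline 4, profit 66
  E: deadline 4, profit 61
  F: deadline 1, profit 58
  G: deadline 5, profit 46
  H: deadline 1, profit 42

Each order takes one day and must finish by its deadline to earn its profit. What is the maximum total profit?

Profit order: D=66 E=61 F=58 G=46 B=44 H=42 A=34 C=26
Assign: D→slot 4, E→slot 3, F→slot 1, G→slot 5, B→slot 6, H skipped, A→slot 2, C skipped.
Slots: [1:F] [2:A] [3:E] [4:D] [5:G] [6:B]
Profit = 58 + 34 + 61 + 66 + 46 + 44 = 309

309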